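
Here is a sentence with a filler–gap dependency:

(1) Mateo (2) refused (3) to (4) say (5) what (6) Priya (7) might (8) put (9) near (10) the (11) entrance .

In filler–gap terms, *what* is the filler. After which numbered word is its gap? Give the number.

In situ: Priya might put what near the entrance.
'what' functions as the direct object of 'put'. It moves to the left edge, and the trace sits right after 'put':
Mateo refused to say what Priya might put ___ near the entrance.
'put' is word 8.

8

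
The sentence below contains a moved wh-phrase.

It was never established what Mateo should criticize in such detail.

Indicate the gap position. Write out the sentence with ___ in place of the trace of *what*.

Before movement: Mateo should criticize what in such detail.
'what' is the direct object of 'criticize'. The gap is right after 'criticize'.

It was never established what Mateo should criticize ___ in such detail.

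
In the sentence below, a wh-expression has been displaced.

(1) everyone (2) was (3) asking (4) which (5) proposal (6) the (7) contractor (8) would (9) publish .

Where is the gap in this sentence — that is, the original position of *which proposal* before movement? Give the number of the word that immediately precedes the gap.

9

Pre-movement form: The contractor would publish which proposal.
'which proposal' is the direct object of 'publish'. It moves to the left edge, and the trace sits right after 'publish':
Everyone was asking which proposal the contractor would publish ___.
'publish' is word 9.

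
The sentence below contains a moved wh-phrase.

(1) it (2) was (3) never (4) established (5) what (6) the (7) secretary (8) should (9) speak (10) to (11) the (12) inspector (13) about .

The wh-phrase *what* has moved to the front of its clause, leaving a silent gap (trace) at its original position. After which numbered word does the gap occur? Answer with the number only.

Pre-movement form: The secretary should speak to the inspector about what.
'what' is the object of the preposition 'about'. Wh-movement fronts it, leaving a gap right after 'about':
It was never established what the secretary should speak to the inspector about ___.
'about' is word 13.

13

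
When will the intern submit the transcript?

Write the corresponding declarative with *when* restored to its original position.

The intern will submit the transcript when.

The filler 'when' is interpreted as the temporal adjunct. Wh-movement fronts it, leaving a gap right after 'transcript':
When will the intern submit the transcript ___?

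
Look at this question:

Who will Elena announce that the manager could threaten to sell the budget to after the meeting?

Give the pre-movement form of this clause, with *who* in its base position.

Elena will announce that the manager could threaten to sell the budget to who after the meeting.

The filler 'who' is interpreted as the object of the preposition 'to' (recipient of 'sell'). It moves to the left edge, and the trace sits right after 'to':
Who will Elena announce that the manager could threaten to sell the budget to ___ after the meeting?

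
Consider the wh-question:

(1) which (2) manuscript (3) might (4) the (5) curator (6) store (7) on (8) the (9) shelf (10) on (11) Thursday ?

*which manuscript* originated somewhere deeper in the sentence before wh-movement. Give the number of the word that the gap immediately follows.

Underlying clause: The curator might store which manuscript on the shelf on Thursday.
'which manuscript' functions as the direct object of 'store'. Fronting leaves a gap immediately after 'store':
Which manuscript might the curator store ___ on the shelf on Thursday?
'store' is word 6.

6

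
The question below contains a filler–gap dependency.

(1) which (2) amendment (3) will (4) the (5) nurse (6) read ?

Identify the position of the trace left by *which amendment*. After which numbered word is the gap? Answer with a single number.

6

Before movement: The nurse will read which amendment.
'which amendment' is the direct object of 'read'. Fronting leaves a gap immediately after 'read':
Which amendment will the nurse read ___?
'read' is word 6.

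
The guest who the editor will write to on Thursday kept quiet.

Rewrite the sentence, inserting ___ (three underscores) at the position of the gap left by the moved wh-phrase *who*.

The guest who the editor will write to ___ on Thursday kept quiet.

The filler 'who' is interpreted as the object of the preposition 'to'. The gap is right after 'to'.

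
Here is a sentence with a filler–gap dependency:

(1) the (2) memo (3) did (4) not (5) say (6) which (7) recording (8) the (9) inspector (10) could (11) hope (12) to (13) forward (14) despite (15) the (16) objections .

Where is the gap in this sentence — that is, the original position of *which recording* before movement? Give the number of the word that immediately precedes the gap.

In situ: The inspector could hope to forward which recording despite the objections.
'which recording' functions as the direct object of 'forward'. It moves to the left edge, and the trace sits right after 'forward':
The memo did not say which recording the inspector could hope to forward ___ despite the objections.
'forward' is word 13.

13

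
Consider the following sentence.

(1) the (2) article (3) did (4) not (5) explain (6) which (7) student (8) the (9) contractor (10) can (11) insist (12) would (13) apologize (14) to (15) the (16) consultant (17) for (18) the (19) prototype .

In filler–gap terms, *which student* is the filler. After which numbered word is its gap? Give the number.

In situ: The contractor can insist which student would apologize to the consultant for the prototype.
'which student' is the subject of the clause embedded under 'insist'. Wh-movement fronts it, leaving a gap right after 'insist':
The article did not explain which student the contractor can insist ___ would apologize to the consultant for the prototype.
'insist' is word 11.

11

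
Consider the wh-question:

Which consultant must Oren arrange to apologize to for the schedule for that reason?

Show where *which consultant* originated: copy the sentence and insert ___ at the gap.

Which consultant must Oren arrange to apologize to ___ for the schedule for that reason?

Underlying clause: Oren must arrange to apologize to which consultant for the schedule for that reason.
The filler 'which consultant' is interpreted as the object of the preposition 'to'. The gap is right after 'to'.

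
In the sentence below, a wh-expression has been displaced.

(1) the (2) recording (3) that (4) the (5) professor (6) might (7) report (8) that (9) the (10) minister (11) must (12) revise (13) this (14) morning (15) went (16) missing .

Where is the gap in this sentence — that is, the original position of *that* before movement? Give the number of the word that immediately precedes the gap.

12

'that' is the direct object of 'revise'. Wh-movement fronts it, leaving a gap right after 'revise':
The recording that the professor might report that the minister must revise ___ this morning went missing.
'revise' is word 12.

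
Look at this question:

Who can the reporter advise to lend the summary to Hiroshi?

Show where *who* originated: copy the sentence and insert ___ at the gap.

Who can the reporter advise ___ to lend the summary to Hiroshi?

Before movement: The reporter can advise who to lend the summary to Hiroshi.
The filler 'who' is interpreted as the direct object of 'advise'. The gap is right after 'advise'.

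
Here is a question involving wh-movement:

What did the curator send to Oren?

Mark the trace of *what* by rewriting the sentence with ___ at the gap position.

What did the curator send ___ to Oren?

Before movement: The curator did send what to Oren.
'what' is the direct object of 'send'. The gap is right after 'send'.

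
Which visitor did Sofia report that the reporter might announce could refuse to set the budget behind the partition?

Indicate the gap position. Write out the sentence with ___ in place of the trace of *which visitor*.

Which visitor did Sofia report that the reporter might announce ___ could refuse to set the budget behind the partition?

In situ: Sofia did report that the reporter might announce which visitor could refuse to set the budget behind the partition.
'which visitor' functions as the subject of the clause embedded under 'announce'. The gap is right after 'announce'.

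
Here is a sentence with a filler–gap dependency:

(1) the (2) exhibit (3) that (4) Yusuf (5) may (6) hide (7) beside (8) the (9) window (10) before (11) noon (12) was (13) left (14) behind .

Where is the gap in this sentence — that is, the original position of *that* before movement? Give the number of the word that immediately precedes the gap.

'that' is the direct object of 'hide'. It moves to the left edge, and the trace sits right after 'hide':
The exhibit that Yusuf may hide ___ beside the window before noon was left behind.
'hide' is word 6.

6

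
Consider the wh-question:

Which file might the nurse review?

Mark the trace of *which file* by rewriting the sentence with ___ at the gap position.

Which file might the nurse review ___?

Pre-movement form: The nurse might review which file.
'which file' functions as the direct object of 'review'. The gap is right after 'review'.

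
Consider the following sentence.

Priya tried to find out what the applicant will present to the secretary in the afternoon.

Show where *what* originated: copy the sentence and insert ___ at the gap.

Priya tried to find out what the applicant will present ___ to the secretary in the afternoon.

Pre-movement form: The applicant will present what to the secretary in the afternoon.
'what' functions as the direct object of 'present'. The gap is right after 'present'.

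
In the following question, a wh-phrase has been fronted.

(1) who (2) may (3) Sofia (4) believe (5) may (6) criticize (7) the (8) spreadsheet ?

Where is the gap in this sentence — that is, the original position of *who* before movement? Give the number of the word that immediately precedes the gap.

4

Pre-movement form: Sofia may believe who may criticize the spreadsheet.
'who' is the subject of the clause embedded under 'believe'. It moves to the left edge, and the trace sits right after 'believe':
Who may Sofia believe ___ may criticize the spreadsheet?
'believe' is word 4.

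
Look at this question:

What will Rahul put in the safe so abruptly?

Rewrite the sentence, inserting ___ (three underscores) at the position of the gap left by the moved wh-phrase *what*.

What will Rahul put ___ in the safe so abruptly?

Pre-movement form: Rahul will put what in the safe so abruptly.
The filler 'what' is interpreted as the direct object of 'put'. The gap is right after 'put'.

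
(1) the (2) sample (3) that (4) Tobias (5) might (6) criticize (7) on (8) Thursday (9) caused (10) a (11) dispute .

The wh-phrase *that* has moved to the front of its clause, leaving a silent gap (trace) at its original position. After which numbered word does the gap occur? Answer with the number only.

6

'that' is the direct object of 'criticize'. It moves to the left edge, and the trace sits right after 'criticize':
The sample that Tobias might criticize ___ on Thursday caused a dispute.
'criticize' is word 6.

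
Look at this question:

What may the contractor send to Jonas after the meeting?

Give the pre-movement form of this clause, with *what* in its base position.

'what' functions as the direct object of 'send'. Wh-movement fronts it, leaving a gap right after 'send':
What may the contractor send ___ to Jonas after the meeting?

The contractor may send what to Jonas after the meeting.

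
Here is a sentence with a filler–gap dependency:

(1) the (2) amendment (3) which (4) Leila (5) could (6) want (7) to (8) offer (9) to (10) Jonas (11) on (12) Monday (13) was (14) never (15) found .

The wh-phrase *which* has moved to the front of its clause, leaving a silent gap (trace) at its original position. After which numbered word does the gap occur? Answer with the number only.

8

'which' is the direct object of 'offer'. Fronting leaves a gap immediately after 'offer':
The amendment which Leila could want to offer ___ to Jonas on Monday was never found.
'offer' is word 8.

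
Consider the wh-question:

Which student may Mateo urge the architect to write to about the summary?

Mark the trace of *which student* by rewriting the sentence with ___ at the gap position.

Which student may Mateo urge the architect to write to ___ about the summary?

Before movement: Mateo may urge the architect to write to which student about the summary.
The filler 'which student' is interpreted as the object of the preposition 'to'. The gap is right after 'to'.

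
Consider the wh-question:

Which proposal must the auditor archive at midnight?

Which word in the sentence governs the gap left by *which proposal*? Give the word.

Pre-movement form: The auditor must archive which proposal at midnight.
'which proposal' functions as the direct object of 'archive'. Fronting leaves a gap immediately after 'archive':
Which proposal must the auditor archive ___ at midnight?

archive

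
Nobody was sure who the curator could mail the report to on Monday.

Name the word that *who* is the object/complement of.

Pre-movement form: The curator could mail the report to who on Monday.
'who' is the object of the preposition 'to' (recipient of 'mail'). Wh-movement fronts it, leaving a gap right after 'to':
Nobody was sure who the curator could mail the report to ___ on Monday.

to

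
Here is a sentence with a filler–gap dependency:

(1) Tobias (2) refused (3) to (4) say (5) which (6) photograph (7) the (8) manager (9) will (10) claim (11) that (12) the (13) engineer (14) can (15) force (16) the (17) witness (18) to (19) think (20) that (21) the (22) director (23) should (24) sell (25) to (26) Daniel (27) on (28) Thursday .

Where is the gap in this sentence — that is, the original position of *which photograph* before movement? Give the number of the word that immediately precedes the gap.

Pre-movement form: The manager will claim that the engineer can force the witness to think that the director should sell which photograph to Daniel on Thursday.
The filler 'which photograph' is interpreted as the direct object of 'sell'. Wh-movement fronts it, leaving a gap right after 'sell':
Tobias refused to say which photograph the manager will claim that the engineer can force the witness to think that the director should sell ___ to Daniel on Thursday.
'sell' is word 24.

24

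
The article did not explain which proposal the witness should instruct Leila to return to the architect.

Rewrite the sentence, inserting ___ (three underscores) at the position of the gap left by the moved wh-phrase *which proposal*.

Underlying clause: The witness should instruct Leila to return which proposal to the architect.
'which proposal' is the direct object of 'return'. The gap is right after 'return'.

The article did not explain which proposal the witness should instruct Leila to return ___ to the architect.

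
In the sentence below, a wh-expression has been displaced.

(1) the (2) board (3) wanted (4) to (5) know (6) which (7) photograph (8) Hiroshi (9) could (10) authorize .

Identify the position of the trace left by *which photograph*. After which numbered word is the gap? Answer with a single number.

Underlying clause: Hiroshi could authorize which photograph.
The filler 'which photograph' is interpreted as the direct object of 'authorize'. Wh-movement fronts it, leaving a gap right after 'authorize':
The board wanted to know which photograph Hiroshi could authorize ___.
'authorize' is word 10.

10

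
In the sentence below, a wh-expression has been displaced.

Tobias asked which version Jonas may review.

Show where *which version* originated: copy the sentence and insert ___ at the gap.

Tobias asked which version Jonas may review ___.

Underlying clause: Jonas may review which version.
The filler 'which version' is interpreted as the direct object of 'review'. The gap is right after 'review'.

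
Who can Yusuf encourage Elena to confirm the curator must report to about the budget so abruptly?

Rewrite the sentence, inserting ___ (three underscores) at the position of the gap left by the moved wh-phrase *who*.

In situ: Yusuf can encourage Elena to confirm the curator must report to who about the budget so abruptly.
'who' is the object of the preposition 'to'. The gap is right after 'to'.

Who can Yusuf encourage Elena to confirm the curator must report to ___ about the budget so abruptly?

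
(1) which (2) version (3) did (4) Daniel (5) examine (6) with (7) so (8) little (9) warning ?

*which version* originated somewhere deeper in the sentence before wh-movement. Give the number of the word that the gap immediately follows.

5

In situ: Daniel did examine which version with so little warning.
The filler 'which version' is interpreted as the direct object of 'examine'. It moves to the left edge, and the trace sits right after 'examine':
Which version did Daniel examine ___ with so little warning?
'examine' is word 5.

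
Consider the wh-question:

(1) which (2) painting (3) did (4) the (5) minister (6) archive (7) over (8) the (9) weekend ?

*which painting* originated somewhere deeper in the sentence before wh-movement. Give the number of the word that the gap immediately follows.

In situ: The minister did archive which painting over the weekend.
'which painting' functions as the direct object of 'archive'. Fronting leaves a gap immediately after 'archive':
Which painting did the minister archive ___ over the weekend?
'archive' is word 6.

6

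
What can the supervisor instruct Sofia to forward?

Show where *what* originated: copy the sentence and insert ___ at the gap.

What can the supervisor instruct Sofia to forward ___?

Before movement: The supervisor can instruct Sofia to forward what.
The filler 'what' is interpreted as the direct object of 'forward'. The gap is right after 'forward'.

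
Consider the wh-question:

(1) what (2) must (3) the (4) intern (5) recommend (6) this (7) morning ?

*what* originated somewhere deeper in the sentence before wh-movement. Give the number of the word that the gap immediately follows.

5

Before movement: The intern must recommend what this morning.
'what' is the direct object of 'recommend'. Wh-movement fronts it, leaving a gap right after 'recommend':
What must the intern recommend ___ this morning?
'recommend' is word 5.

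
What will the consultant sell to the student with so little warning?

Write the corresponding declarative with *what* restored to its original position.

The consultant will sell what to the student with so little warning.

'what' is the direct object of 'sell'. Wh-movement fronts it, leaving a gap right after 'sell':
What will the consultant sell ___ to the student with so little warning?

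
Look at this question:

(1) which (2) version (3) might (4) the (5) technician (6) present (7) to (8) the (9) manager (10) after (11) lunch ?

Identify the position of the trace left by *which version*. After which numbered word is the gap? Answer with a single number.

6

In situ: The technician might present which version to the manager after lunch.
The filler 'which version' is interpreted as the direct object of 'present'. Wh-movement fronts it, leaving a gap right after 'present':
Which version might the technician present ___ to the manager after lunch?
'present' is word 6.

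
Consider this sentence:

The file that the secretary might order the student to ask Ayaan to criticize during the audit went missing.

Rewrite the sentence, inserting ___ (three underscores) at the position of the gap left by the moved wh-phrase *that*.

The filler 'that' is interpreted as the direct object of 'criticize'. The gap is right after 'criticize'.

The file that the secretary might order the student to ask Ayaan to criticize ___ during the audit went missing.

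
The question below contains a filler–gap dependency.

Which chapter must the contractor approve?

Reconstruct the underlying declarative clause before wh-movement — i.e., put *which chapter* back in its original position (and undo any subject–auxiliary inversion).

The filler 'which chapter' is interpreted as the direct object of 'approve'. Wh-movement fronts it, leaving a gap right after 'approve':
Which chapter must the contractor approve ___?

The contractor must approve which chapter.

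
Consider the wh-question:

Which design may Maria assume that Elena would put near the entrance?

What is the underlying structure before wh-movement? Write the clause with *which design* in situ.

'which design' is the direct object of 'put'. Wh-movement fronts it, leaving a gap right after 'put':
Which design may Maria assume that Elena would put ___ near the entrance?

Maria may assume that Elena would put which design near the entrance.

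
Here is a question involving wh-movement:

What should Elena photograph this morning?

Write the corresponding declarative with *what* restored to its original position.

'what' is the direct object of 'photograph'. Wh-movement fronts it, leaving a gap right after 'photograph':
What should Elena photograph ___ this morning?

Elena should photograph what this morning.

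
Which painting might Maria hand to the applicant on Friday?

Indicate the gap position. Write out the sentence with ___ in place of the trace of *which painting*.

Which painting might Maria hand ___ to the applicant on Friday?

In situ: Maria might hand which painting to the applicant on Friday.
The filler 'which painting' is interpreted as the direct object of 'hand'. The gap is right after 'hand'.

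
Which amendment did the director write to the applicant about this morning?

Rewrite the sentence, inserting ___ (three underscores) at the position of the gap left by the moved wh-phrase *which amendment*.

Which amendment did the director write to the applicant about ___ this morning?

Before movement: The director did write to the applicant about which amendment this morning.
'which amendment' functions as the object of the preposition 'about'. The gap is right after 'about'.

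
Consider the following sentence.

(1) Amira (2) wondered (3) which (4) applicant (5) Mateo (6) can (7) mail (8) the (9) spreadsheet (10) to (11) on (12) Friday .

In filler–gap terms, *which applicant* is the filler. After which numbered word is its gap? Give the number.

Pre-movement form: Mateo can mail the spreadsheet to which applicant on Friday.
'which applicant' functions as the object of the preposition 'to' (recipient of 'mail'). Fronting leaves a gap immediately after 'to':
Amira wondered which applicant Mateo can mail the spreadsheet to ___ on Friday.
'to' is word 10.

10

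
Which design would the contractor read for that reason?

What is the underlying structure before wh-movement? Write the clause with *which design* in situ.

The contractor would read which design for that reason.

'which design' is the direct object of 'read'. Wh-movement fronts it, leaving a gap right after 'read':
Which design would the contractor read ___ for that reason?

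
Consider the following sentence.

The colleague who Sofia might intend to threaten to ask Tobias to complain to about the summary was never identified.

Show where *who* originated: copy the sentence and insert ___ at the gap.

The colleague who Sofia might intend to threaten to ask Tobias to complain to ___ about the summary was never identified.

'who' is the object of the preposition 'to'. The gap is right after 'to'.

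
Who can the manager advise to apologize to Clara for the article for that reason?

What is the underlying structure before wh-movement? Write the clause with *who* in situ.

The manager can advise who to apologize to Clara for the article for that reason.

The filler 'who' is interpreted as the direct object of 'advise'. It moves to the left edge, and the trace sits right after 'advise':
Who can the manager advise ___ to apologize to Clara for the article for that reason?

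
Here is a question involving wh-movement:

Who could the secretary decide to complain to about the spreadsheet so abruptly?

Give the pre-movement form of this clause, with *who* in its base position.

'who' functions as the object of the preposition 'to'. It moves to the left edge, and the trace sits right after 'to':
Who could the secretary decide to complain to ___ about the spreadsheet so abruptly?

The secretary could decide to complain to who about the spreadsheet so abruptly.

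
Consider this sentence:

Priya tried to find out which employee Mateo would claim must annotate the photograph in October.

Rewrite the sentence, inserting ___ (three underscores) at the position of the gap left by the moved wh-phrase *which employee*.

Priya tried to find out which employee Mateo would claim ___ must annotate the photograph in October.

Underlying clause: Mateo would claim which employee must annotate the photograph in October.
The filler 'which employee' is interpreted as the subject of the clause embedded under 'claim'. The gap is right after 'claim'.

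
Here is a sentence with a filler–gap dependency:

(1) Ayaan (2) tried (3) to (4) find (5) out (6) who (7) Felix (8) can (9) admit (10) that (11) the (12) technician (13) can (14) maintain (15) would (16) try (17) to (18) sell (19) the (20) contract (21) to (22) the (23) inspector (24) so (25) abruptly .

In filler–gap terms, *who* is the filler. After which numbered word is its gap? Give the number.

Pre-movement form: Felix can admit that the technician can maintain who would try to sell the contract to the inspector so abruptly.
'who' functions as the subject of the clause embedded under 'maintain'. It moves to the left edge, and the trace sits right after 'maintain':
Ayaan tried to find out who Felix can admit that the technician can maintain ___ would try to sell the contract to the inspector so abruptly.
'maintain' is word 14.

14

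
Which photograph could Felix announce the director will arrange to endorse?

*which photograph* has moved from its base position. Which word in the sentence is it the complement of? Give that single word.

endorse

In situ: Felix could announce the director will arrange to endorse which photograph.
'which photograph' functions as the direct object of 'endorse'. Wh-movement fronts it, leaving a gap right after 'endorse':
Which photograph could Felix announce the director will arrange to endorse ___?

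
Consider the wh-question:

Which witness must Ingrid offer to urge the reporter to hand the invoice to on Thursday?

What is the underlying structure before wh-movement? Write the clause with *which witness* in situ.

Ingrid must offer to urge the reporter to hand the invoice to which witness on Thursday.

The filler 'which witness' is interpreted as the object of the preposition 'to' (recipient of 'hand'). Fronting leaves a gap immediately after 'to':
Which witness must Ingrid offer to urge the reporter to hand the invoice to ___ on Thursday?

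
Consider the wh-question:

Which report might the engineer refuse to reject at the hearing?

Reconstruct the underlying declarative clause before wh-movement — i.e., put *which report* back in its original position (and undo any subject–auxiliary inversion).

The engineer might refuse to reject which report at the hearing.

The filler 'which report' is interpreted as the direct object of 'reject'. Wh-movement fronts it, leaving a gap right after 'reject':
Which report might the engineer refuse to reject ___ at the hearing?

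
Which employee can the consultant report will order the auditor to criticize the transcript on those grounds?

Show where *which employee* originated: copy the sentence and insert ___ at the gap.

Before movement: The consultant can report which employee will order the auditor to criticize the transcript on those grounds.
'which employee' is the subject of the clause embedded under 'report'. The gap is right after 'report'.

Which employee can the consultant report ___ will order the auditor to criticize the transcript on those grounds?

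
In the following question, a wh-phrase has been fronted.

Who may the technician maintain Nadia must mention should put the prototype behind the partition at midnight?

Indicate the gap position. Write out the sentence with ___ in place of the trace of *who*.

Underlying clause: The technician may maintain Nadia must mention who should put the prototype behind the partition at midnight.
The filler 'who' is interpreted as the subject of the clause embedded under 'mention'. The gap is right after 'mention'.

Who may the technician maintain Nadia must mention ___ should put the prototype behind the partition at midnight?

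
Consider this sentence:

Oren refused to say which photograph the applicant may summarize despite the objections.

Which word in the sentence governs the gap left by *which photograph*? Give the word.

Before movement: The applicant may summarize which photograph despite the objections.
The filler 'which photograph' is interpreted as the direct object of 'summarize'. It moves to the left edge, and the trace sits right after 'summarize':
Oren refused to say which photograph the applicant may summarize ___ despite the objections.

summarize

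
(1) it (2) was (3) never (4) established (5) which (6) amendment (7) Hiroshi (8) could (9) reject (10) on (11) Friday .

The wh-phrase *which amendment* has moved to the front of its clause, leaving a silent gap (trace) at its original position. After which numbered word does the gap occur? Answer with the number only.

9

Pre-movement form: Hiroshi could reject which amendment on Friday.
The filler 'which amendment' is interpreted as the direct object of 'reject'. It moves to the left edge, and the trace sits right after 'reject':
It was never established which amendment Hiroshi could reject ___ on Friday.
'reject' is word 9.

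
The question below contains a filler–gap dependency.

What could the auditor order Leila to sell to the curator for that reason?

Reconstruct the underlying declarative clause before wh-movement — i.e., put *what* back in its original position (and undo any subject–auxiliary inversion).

The auditor could order Leila to sell what to the curator for that reason.

The filler 'what' is interpreted as the direct object of 'sell'. Wh-movement fronts it, leaving a gap right after 'sell':
What could the auditor order Leila to sell ___ to the curator for that reason?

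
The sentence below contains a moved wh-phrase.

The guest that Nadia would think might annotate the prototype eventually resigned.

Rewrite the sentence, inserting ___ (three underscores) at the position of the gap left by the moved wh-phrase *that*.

'that' functions as the subject of the clause embedded under 'think'. The gap is right after 'think'.

The guest that Nadia would think ___ might annotate the prototype eventually resigned.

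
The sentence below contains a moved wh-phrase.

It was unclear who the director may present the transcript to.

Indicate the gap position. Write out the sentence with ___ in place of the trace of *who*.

It was unclear who the director may present the transcript to ___.

Pre-movement form: The director may present the transcript to who.
'who' functions as the object of the preposition 'to' (recipient of 'present'). The gap is right after 'to'.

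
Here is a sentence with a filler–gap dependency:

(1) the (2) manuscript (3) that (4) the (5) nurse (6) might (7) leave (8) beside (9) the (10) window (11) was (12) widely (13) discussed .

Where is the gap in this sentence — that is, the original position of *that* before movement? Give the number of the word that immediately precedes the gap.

'that' is the direct object of 'leave'. Wh-movement fronts it, leaving a gap right after 'leave':
The manuscript that the nurse might leave ___ beside the window was widely discussed.
'leave' is word 7.

7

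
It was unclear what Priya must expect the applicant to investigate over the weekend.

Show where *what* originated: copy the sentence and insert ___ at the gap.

Underlying clause: Priya must expect the applicant to investigate what over the weekend.
The filler 'what' is interpreted as the direct object of 'investigate'. The gap is right after 'investigate'.

It was unclear what Priya must expect the applicant to investigate ___ over the weekend.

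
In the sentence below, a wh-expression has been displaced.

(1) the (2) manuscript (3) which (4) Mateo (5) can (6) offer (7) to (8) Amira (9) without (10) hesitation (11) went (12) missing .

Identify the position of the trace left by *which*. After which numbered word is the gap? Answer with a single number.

6

'which' is the direct object of 'offer'. Wh-movement fronts it, leaving a gap right after 'offer':
The manuscript which Mateo can offer ___ to Amira without hesitation went missing.
'offer' is word 6.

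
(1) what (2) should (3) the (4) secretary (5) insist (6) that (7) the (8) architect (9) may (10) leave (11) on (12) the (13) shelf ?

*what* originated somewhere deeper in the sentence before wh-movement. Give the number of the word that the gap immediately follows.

In situ: The secretary should insist that the architect may leave what on the shelf.
'what' is the direct object of 'leave'. It moves to the left edge, and the trace sits right after 'leave':
What should the secretary insist that the architect may leave ___ on the shelf?
'leave' is word 10.

10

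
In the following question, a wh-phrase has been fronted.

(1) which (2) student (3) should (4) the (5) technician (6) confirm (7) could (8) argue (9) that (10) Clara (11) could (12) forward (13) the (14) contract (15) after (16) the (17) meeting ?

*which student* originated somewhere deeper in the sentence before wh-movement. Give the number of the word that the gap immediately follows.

6

Pre-movement form: The technician should confirm which student could argue that Clara could forward the contract after the meeting.
'which student' functions as the subject of the clause embedded under 'confirm'. It moves to the left edge, and the trace sits right after 'confirm':
Which student should the technician confirm ___ could argue that Clara could forward the contract after the meeting?
'confirm' is word 6.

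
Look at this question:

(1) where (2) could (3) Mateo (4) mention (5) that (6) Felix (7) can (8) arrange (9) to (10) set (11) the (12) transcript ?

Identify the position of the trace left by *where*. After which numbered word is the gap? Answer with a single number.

Underlying clause: Mateo could mention that Felix can arrange to set the transcript where.
The filler 'where' is interpreted as the locative complement of 'set'. It moves to the left edge, and the trace sits right after 'transcript':
Where could Mateo mention that Felix can arrange to set the transcript ___?
'transcript' is word 12.

12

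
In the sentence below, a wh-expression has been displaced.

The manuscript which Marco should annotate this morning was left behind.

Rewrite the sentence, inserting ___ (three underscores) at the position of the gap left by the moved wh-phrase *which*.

The manuscript which Marco should annotate ___ this morning was left behind.

The filler 'which' is interpreted as the direct object of 'annotate'. The gap is right after 'annotate'.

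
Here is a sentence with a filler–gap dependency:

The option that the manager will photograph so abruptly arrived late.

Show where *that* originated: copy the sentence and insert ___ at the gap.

'that' functions as the direct object of 'photograph'. The gap is right after 'photograph'.

The option that the manager will photograph ___ so abruptly arrived late.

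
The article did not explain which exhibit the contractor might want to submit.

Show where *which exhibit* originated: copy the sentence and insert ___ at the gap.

Pre-movement form: The contractor might want to submit which exhibit.
The filler 'which exhibit' is interpreted as the direct object of 'submit'. The gap is right after 'submit'.

The article did not explain which exhibit the contractor might want to submit ___.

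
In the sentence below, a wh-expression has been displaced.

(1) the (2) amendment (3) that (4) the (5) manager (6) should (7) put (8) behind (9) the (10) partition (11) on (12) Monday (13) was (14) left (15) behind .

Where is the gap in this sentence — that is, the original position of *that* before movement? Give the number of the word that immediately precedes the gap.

7

'that' functions as the direct object of 'put'. Fronting leaves a gap immediately after 'put':
The amendment that the manager should put ___ behind the partition on Monday was left behind.
'put' is word 7.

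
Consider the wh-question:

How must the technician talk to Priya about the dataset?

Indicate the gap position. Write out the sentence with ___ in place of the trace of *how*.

Underlying clause: The technician must talk to Priya about the dataset how.
'how' functions as the manner adjunct. The gap is right after 'dataset'.

How must the technician talk to Priya about the dataset ___?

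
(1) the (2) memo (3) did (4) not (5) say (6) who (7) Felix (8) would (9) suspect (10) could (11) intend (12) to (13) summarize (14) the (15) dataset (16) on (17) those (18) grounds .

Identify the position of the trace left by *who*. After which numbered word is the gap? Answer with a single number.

9

Pre-movement form: Felix would suspect who could intend to summarize the dataset on those grounds.
The filler 'who' is interpreted as the subject of the clause embedded under 'suspect'. Fronting leaves a gap immediately after 'suspect':
The memo did not say who Felix would suspect ___ could intend to summarize the dataset on those grounds.
'suspect' is word 9.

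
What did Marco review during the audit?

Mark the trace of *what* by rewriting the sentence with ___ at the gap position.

What did Marco review ___ during the audit?

In situ: Marco did review what during the audit.
'what' functions as the direct object of 'review'. The gap is right after 'review'.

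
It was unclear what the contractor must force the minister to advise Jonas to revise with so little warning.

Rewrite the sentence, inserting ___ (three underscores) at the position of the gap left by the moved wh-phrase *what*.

Pre-movement form: The contractor must force the minister to advise Jonas to revise what with so little warning.
The filler 'what' is interpreted as the direct object of 'revise'. The gap is right after 'revise'.

It was unclear what the contractor must force the minister to advise Jonas to revise ___ with so little warning.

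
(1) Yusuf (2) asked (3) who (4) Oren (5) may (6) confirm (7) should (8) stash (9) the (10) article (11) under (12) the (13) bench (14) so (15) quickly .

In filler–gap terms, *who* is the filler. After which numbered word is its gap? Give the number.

Pre-movement form: Oren may confirm who should stash the article under the bench so quickly.
'who' functions as the subject of the clause embedded under 'confirm'. It moves to the left edge, and the trace sits right after 'confirm':
Yusuf asked who Oren may confirm ___ should stash the article under the bench so quickly.
'confirm' is word 6.

6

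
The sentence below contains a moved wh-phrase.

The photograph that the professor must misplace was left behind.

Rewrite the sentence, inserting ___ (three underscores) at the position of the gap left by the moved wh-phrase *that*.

The photograph that the professor must misplace ___ was left behind.

The filler 'that' is interpreted as the direct object of 'misplace'. The gap is right after 'misplace'.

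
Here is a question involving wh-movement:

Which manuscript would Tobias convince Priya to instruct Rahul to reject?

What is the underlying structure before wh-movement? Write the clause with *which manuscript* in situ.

The filler 'which manuscript' is interpreted as the direct object of 'reject'. It moves to the left edge, and the trace sits right after 'reject':
Which manuscript would Tobias convince Priya to instruct Rahul to reject ___?

Tobias would convince Priya to instruct Rahul to reject which manuscript.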